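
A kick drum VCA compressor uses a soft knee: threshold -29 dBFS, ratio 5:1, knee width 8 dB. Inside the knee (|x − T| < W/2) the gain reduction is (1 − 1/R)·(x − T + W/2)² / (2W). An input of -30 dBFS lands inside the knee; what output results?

x − T + W/2 = -30 − (-29) + 4 = 3.
GR = (1 − 1/5) × 3² / 16 = 0.8 × 9 / 16 = 0.45 dB.
Output = -30 − 0.45 = -30.45 dBFS.

-30.45 dBFS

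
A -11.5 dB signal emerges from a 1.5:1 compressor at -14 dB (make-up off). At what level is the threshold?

-19 dB

Let T be the threshold. Output overshoot = (input overshoot)/R, so -14 − T = (-11.5 − T)/1.5.
1.5·(-14 − T) = -11.5 − T → 0.5·T = -21 − (-11.5) = -9.5.
T = -9.5/0.5 = -19 dB.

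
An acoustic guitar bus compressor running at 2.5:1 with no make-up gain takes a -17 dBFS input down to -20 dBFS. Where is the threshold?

-22 dBFS

Input is 5 dB above T (since output overshoot × R = input overshoot: (-20 − T)·2.5 = -17 − T gives T = -22 dBFS).
Check: -22 + (-17 − (-22))/2.5 = -22 + 2 = -20 dBFS. ✓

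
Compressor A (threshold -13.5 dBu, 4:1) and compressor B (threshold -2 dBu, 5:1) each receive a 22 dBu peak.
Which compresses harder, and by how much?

A: overshoot 35.5 dB → output overshoot 8.875 dB → GR 26.625 dB.
B: overshoot 24 dB → output overshoot 4.8 dB → GR 19.2 dB.
Difference: 7.425 dB in favour of A.

A, by 7.425 dB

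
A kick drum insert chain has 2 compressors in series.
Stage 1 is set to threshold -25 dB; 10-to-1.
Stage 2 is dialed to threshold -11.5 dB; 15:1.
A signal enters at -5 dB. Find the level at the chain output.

-23 dB

Stage 1: overshoot 20 dB → 20/10 = 2 dB → -23 dB.
Stage 2: below threshold (-23 ≤ -11.5); passes unchanged; output -23 dB.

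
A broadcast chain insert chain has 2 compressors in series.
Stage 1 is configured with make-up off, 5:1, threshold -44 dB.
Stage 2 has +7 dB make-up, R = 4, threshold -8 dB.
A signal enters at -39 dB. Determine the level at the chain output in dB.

Stage 1: overshoot 5 dB → 5/5 = 1 dB → -43 dB.
Stage 2: -43 dB ≤ -8 dB, so stage 2 doesn't engage; make-up brings it to -36 dB.

-36 dB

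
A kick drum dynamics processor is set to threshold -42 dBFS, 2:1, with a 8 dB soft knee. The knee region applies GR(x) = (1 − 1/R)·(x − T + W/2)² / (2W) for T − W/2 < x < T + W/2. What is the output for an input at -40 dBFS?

x − T + W/2 = -40 − (-42) + 4 = 6.
GR = (1 − 1/2) × 6² / 16 = 0.5 × 36 / 16 = 1.125 dB.
Output = -40 − 1.125 = -41.125 dBFS.

-41.125 dBFS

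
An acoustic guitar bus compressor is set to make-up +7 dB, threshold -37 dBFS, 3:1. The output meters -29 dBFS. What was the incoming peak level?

Remove make-up: -29 − 7 = -36 dBFS.
The compressed level sits -36 − (-37) = 1 dB over threshold.
Before 3:1 compression the overshoot was 1 × 3 = 3 dB, so input = -37 + 3 = -34 dBFS.

-34 dBFS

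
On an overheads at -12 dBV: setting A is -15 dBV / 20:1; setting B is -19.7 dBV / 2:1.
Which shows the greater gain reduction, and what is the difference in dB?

A: GR = 3 − 3/20 = 2.85 dB.
B: GR = 7.7 − 7.7/2 = 3.85 dB.
Difference: 1 dB in favour of B.

B, by 1 dB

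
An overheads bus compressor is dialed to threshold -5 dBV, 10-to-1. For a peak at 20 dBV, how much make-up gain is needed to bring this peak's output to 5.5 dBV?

8 dB

Without make-up, output = threshold + overshoot/10 = -5 + 2.5 = -2.5 dBV.
Gap to target: 8 dB.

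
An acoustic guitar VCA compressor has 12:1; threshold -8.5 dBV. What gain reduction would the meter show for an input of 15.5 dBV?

22 dB

The signal is 24 dB above threshold.
At 12:1, output sits 24/12 = 2 dB above threshold.
GR = overshoot in − overshoot out = 24 − 2 = 22 dB.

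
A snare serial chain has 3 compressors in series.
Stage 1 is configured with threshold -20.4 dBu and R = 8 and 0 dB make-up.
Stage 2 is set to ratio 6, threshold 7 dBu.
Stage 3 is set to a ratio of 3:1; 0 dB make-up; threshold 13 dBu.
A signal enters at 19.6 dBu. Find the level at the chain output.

Stage 1: overshoot 40 dB → 40/8 = 5 dB → -15.4 dBu.
Stage 2: -15.4 dBu ≤ 7 dBu, so stage 2 doesn't engage; output -15.4 dBu.
Stage 3: -15.4 dBu ≤ 13 dBu, so stage 3 doesn't engage; output -15.4 dBu.

-15.4 dBu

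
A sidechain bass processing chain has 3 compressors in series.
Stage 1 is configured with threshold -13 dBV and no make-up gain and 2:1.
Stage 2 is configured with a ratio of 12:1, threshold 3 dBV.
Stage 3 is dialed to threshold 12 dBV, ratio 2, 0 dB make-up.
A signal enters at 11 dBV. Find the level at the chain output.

Stage 1: 24 dB above -13 dBV, reduced 2:1 to 12 dB above → -1 dBV.
Stage 2: -1 dBV is at or below the 3 dBV threshold — no compression; output -1 dBV.
Stage 3: -1 dBV ≤ 12 dBV, so stage 3 doesn't engage; output -1 dBV.

-1 dBV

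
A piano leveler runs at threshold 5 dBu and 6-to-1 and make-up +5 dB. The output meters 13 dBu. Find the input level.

Remove make-up: 13 − 5 = 8 dBu.
Post-compression overshoot = 8 − 5 = 3 dB.
Before 6:1 compression the overshoot was 3 × 6 = 18 dB, so input = 5 + 18 = 23 dBu.

23 dBu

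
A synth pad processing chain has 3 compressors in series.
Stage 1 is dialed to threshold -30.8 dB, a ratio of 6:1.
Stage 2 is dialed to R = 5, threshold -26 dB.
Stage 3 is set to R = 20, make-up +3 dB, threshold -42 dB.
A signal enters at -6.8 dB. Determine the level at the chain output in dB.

-38.24 dB

Stage 1: 24 dB above -30.8 dB, reduced 6:1 to 4 dB above → -26.8 dB.
Stage 2: -26.8 dB is at or below the -26 dB threshold — no compression; output -26.8 dB.
Stage 3: overshoot 15.2 dB → 15.2/20 = 0.76 dB → -41.24 dB; +3 dB make-up → -38.24 dB.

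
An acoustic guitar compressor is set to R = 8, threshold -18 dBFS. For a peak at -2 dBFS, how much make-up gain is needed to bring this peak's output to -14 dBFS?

Without make-up, output = threshold + overshoot/8 = -18 + 2 = -16 dBFS.
Gap to target: 2 dB.

2 dB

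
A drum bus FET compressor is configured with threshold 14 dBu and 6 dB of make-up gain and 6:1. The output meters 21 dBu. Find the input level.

20 dBu

Stripping the +6 dB make-up gives 15 dBu at the gain stage.
Post-compression overshoot = 15 − 14 = 1 dB.
Undo the ratio: input overshoot = 1 × 6 = 6 dB, giving input = 20 dBu.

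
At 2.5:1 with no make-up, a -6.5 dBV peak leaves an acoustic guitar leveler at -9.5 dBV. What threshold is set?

Input is 5 dB above T (since output overshoot × R = input overshoot: (-9.5 − T)·2.5 = -6.5 − T gives T = -11.5 dBV).
Check: -11.5 + (-6.5 − (-11.5))/2.5 = -11.5 + 2 = -9.5 dBV. ✓

-11.5 dBV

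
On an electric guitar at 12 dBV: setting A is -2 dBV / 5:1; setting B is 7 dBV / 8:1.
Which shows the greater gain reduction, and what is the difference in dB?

A, by 6.825 dB

A: 14 dB over, compressed to 2.8 dB over, so 11.2 dB of GR.
B: 5 dB over, compressed to 0.625 dB over, so 4.375 dB of GR.
A applies 6.825 dB more gain reduction.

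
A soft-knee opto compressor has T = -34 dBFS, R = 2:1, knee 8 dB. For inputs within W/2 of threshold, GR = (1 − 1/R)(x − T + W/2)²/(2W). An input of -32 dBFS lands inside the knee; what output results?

-33.125 dBFS

x − T + W/2 = -32 − (-34) + 4 = 6.
GR = (1 − 1/2) × 6² / 16 = 0.5 × 36 / 16 = 1.125 dB.
Output = -32 − 1.125 = -33.125 dBFS.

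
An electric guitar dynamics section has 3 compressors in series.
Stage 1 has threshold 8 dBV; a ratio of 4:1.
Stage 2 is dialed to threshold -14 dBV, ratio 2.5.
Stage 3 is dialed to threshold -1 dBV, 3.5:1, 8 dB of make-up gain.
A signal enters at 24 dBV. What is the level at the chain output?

4.4 dBV

Stage 1: 24 dBV is 16 dB over 8 dBV; at 4:1 that becomes 4 dB over, giving 12 dBV.
Stage 2: 12 dBV is 26 dB over -14 dBV; at 2.5:1 that becomes 10.4 dB over, giving -3.6 dBV.
Stage 3: -3.6 dBV is at or below the -1 dBV threshold — no compression; make-up brings it to 4.4 dBV.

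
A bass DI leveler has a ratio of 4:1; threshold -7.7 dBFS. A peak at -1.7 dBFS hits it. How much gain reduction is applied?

Overshoot = -1.7 − (-7.7) = 6 dB.
At 4:1, output sits 6/4 = 1.5 dB above threshold.
Gain reduction = 6 − 1.5 = 4.5 dB.

4.5 dB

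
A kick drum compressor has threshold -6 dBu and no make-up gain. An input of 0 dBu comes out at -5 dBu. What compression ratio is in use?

6:1

Input overshoot = 0 − (-6) = 6 dB; output overshoot = -5 − (-6) = 1 dB.
Ratio = 6 / 1 = 6.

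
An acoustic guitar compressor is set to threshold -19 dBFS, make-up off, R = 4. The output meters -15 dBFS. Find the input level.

-3 dBFS

The compressed level sits -15 − (-19) = 4 dB over threshold.
Input overshoot = R × output overshoot = 16 dB → input = -19 + 16 = -3 dBFS.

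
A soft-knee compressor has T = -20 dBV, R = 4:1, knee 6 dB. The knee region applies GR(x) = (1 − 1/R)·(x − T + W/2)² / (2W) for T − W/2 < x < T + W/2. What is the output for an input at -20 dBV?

x − T + W/2 = -20 − (-20) + 3 = 3.
GR = (1 − 1/4) × 3² / 12 = 0.75 × 9 / 12 = 0.5625 dB.
Output = -20 − 0.5625 = -20.5625 dBV.

-20.5625 dBV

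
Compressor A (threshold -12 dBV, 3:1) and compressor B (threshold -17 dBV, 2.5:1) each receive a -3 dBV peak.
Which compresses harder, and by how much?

B, by 2.4 dB

A: 9 dB over, compressed to 3 dB over, so 6 dB of GR.
B: 14 dB over, compressed to 5.6 dB over, so 8.4 dB of GR.
B applies 2.4 dB more gain reduction.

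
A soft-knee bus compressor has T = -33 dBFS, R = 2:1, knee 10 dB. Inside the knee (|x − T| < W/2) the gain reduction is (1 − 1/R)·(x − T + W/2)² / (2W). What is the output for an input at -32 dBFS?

-32.9 dBFS

x − T + W/2 = -32 − (-33) + 5 = 6.
GR = (1 − 1/2) × 6² / 20 = 0.5 × 36 / 20 = 0.9 dB.
Output = -32 − 0.9 = -32.9 dBFS.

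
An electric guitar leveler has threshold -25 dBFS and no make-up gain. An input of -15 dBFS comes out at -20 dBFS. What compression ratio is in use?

2:1

Input overshoot = -15 − (-25) = 10 dB; output overshoot = -20 − (-25) = 5 dB.
Ratio = 10 / 5 = 2.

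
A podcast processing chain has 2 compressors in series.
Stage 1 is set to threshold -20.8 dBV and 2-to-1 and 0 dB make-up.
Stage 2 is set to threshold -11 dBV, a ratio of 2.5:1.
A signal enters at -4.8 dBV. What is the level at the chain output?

Stage 1: overshoot 16 dB → 16/2 = 8 dB → -12.8 dBV.
Stage 2: below threshold (-12.8 ≤ -11); passes unchanged; output -12.8 dBV.

-12.8 dBV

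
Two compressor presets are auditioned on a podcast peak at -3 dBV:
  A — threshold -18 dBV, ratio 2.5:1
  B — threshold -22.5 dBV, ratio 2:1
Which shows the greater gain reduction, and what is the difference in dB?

A: overshoot 15 dB → output overshoot 6 dB → GR 9 dB.
B: overshoot 19.5 dB → output overshoot 9.75 dB → GR 9.75 dB.
Difference: 0.75 dB in favour of B.

B, by 0.75 dB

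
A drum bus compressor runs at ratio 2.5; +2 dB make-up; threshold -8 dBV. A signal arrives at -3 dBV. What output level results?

The input is 5 dB above the -8 dBV threshold.
2.5:1 compression reduces that to 5/2.5 = 2 dB over.
That puts the output at -6 dBV; make-up adds 2 dB, giving -4 dBV.

-4 dBV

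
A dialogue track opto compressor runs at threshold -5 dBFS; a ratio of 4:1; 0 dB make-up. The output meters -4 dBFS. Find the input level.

The compressed level sits -4 − (-5) = 1 dB over threshold.
Input overshoot = R × output overshoot = 4 dB → input = -5 + 4 = -1 dBFS.

-1 dBFS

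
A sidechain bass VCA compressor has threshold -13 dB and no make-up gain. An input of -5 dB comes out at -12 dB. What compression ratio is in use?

Input overshoot = -5 − (-13) = 8 dB; output overshoot = -12 − (-13) = 1 dB.
Ratio = 8 / 1 = 8.

8:1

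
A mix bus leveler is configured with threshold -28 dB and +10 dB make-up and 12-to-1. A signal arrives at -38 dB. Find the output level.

-28 dB

-38 dB is 10 dB below the -28 dB threshold, so no gain reduction is applied.
Make-up gain adds 10 dB: -38 + 10 = -28 dB.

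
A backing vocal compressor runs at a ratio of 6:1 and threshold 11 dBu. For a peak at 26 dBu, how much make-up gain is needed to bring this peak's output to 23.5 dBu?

10 dB

The peak compresses to 11 + 15/6 = 13.5 dBu.
To reach 23.5 dBu requires 23.5 − 13.5 = 10 dB of make-up.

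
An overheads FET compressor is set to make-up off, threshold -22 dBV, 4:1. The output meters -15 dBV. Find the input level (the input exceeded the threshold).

6 dBV

The compressed level sits -15 − (-22) = 7 dB over threshold.
Before 4:1 compression the overshoot was 7 × 4 = 28 dB, so input = -22 + 28 = 6 dBV.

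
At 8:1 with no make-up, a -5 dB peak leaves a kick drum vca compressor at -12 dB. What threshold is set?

-13 dB

Gain reduction = -5 − (-12) = 7 dB; output overshoot = GR / (R − 1) = 7 / 7 = 1 dB.
Threshold = output − output overshoot = -12 − 1 = -13 dB.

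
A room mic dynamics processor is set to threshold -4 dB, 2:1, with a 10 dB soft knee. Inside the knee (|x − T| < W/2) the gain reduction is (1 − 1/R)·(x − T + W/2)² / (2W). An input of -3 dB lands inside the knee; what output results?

-3.9 dB

x − T + W/2 = -3 − (-4) + 5 = 6.
GR = (1 − 1/2) × 6² / 20 = 0.5 × 36 / 20 = 0.9 dB.
Output = -3 − 0.9 = -3.9 dB.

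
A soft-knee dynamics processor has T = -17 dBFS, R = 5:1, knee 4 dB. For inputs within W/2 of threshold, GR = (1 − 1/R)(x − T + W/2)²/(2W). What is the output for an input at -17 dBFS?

x − T + W/2 = -17 − (-17) + 2 = 2.
GR = (1 − 1/5) × 2² / 8 = 0.8 × 4 / 8 = 0.4 dB.
Output = -17 − 0.4 = -17.4 dBFS.

-17.4 dBFS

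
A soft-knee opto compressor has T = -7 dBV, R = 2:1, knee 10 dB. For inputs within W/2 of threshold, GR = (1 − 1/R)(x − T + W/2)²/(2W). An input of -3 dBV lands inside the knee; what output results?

x − T + W/2 = -3 − (-7) + 5 = 9.
GR = (1 − 1/2) × 9² / 20 = 0.5 × 81 / 20 = 2.025 dB.
Output = -3 − 2.025 = -5.025 dBV.

-5.025 dBV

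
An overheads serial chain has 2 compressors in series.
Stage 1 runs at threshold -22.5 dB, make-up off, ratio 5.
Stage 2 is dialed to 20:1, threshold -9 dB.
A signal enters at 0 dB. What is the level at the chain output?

-18 dB

Stage 1: 22.5 dB above -22.5 dB, reduced 5:1 to 4.5 dB above → -18 dB.
Stage 2: below threshold (-18 ≤ -9); passes unchanged; output -18 dB.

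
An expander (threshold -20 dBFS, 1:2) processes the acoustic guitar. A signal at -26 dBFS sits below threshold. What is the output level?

Below threshold, a 1:2 expander applies gain = (2−1)×(T − x) of attenuation.
(2−1) × 6 = 6 dB, so output = -26 − 6 = -32 dBFS.

-32 dBFS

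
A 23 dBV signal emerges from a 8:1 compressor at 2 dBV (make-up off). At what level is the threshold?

-1 dBV

Let T be the threshold. Output overshoot = (input overshoot)/R, so 2 − T = (23 − T)/8.
8·(2 − T) = 23 − T → 7·T = 16 − 23 = -7.
T = -7/7 = -1 dBV.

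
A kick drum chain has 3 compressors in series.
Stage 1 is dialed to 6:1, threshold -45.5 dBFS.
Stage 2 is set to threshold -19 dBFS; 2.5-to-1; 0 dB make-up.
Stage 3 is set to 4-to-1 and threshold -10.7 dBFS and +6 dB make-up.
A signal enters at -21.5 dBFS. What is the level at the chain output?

Stage 1: 24 dB above -45.5 dBFS, reduced 6:1 to 4 dB above → -41.5 dBFS.
Stage 2: -41.5 dBFS is at or below the -19 dBFS threshold — no compression; output -41.5 dBFS.
Stage 3: -41.5 dBFS ≤ -10.7 dBFS, so stage 3 doesn't engage; make-up brings it to -35.5 dBFS.

-35.5 dBFS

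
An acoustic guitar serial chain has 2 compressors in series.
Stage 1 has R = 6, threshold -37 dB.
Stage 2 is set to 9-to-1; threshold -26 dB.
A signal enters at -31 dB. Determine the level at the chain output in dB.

Stage 1: 6 dB above -37 dB, reduced 6:1 to 1 dB above → -36 dB.
Stage 2: below threshold (-36 ≤ -26); passes unchanged; output -36 dB.

-36 dB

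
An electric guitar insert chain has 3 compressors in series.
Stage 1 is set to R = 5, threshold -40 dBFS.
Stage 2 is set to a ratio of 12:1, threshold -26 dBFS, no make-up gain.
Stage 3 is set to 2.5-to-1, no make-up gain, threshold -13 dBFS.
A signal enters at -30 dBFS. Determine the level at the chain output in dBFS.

-38 dBFS

Stage 1: -30 dBFS is 10 dB over -40 dBFS; at 5:1 that becomes 2 dB over, giving -38 dBFS.
Stage 2: -38 dBFS ≤ -26 dBFS, so stage 2 doesn't engage; output -38 dBFS.
Stage 3: -38 dBFS is at or below the -13 dBFS threshold — no compression; output -38 dBFS.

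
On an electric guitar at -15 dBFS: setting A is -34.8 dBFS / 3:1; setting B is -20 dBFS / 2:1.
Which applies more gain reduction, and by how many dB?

A: GR = 19.8 − 19.8/3 = 13.2 dB.
B: GR = 5 − 5/2 = 2.5 dB.
Difference: 10.7 dB in favour of A.

A, by 10.7 dB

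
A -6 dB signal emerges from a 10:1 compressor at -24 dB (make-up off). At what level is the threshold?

-26 dB

Gain reduction = -6 − (-24) = 18 dB; output overshoot = GR / (R − 1) = 18 / 9 = 2 dB.
Threshold = output − output overshoot = -24 − 2 = -26 dB.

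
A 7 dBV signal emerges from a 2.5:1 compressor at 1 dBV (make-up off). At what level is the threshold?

Input is 10 dB above T (since output overshoot × R = input overshoot: (1 − T)·2.5 = 7 − T gives T = -3 dBV).
Check: -3 + (7 − (-3))/2.5 = -3 + 4 = 1 dBV. ✓

-3 dBV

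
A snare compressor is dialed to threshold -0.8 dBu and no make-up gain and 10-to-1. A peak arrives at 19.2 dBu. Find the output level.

The input is 20 dB above the -0.8 dBu threshold.
At 10:1 the overshoot is divided by 10, leaving 2 dB above threshold.
So the level is -0.8 + 2 = 1.2 dBu.

1.2 dBu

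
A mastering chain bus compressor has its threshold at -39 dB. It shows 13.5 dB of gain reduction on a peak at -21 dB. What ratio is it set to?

4:1

Input overshoot = -21 − (-39) = 18 dB.
Output overshoot = 18 − 13.5 = 4.5 dB.
Ratio = input overshoot / output overshoot = 18 / 4.5 = 4.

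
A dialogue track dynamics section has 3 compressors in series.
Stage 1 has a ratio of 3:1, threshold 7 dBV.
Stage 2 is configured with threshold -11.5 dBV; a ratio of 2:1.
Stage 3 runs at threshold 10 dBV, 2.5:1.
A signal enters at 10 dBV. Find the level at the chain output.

Stage 1: overshoot 3 dB → 3/3 = 1 dB → 8 dBV.
Stage 2: 8 dBV is 19.5 dB over -11.5 dBV; at 2:1 that becomes 9.75 dB over, giving -1.75 dBV.
Stage 3: -1.75 dBV is at or below the 10 dBV threshold — no compression; output -1.75 dBV.

-1.75 dBV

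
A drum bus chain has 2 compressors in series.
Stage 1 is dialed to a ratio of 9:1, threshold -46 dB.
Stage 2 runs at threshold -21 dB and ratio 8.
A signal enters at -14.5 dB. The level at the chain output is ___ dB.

Stage 1: -14.5 dB is 31.5 dB over -46 dB; at 9:1 that becomes 3.5 dB over, giving -42.5 dB.
Stage 2: -42.5 dB ≤ -21 dB, so stage 2 doesn't engage; output -42.5 dB.

-42.5 dB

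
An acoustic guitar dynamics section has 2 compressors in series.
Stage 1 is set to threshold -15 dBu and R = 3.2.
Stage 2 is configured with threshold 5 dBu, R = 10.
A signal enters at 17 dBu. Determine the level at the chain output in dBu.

-5 dBu

Stage 1: 32 dB above -15 dBu, reduced 3.2:1 to 10 dB above → -5 dBu.
Stage 2: -5 dBu ≤ 5 dBu, so stage 2 doesn't engage; output -5 dBu.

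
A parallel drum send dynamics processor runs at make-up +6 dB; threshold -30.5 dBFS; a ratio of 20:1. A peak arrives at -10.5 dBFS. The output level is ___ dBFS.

-23.5 dBFS

Overshoot: -10.5 − (-30.5) = 20 dB.
20:1 compression reduces that to 20/20 = 1 dB over.
Output = -30.5 + 1 = -29.5 dBFS; make-up adds 6 dB, giving -23.5 dBFS.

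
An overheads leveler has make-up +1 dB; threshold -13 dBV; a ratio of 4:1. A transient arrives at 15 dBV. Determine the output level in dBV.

-5 dBV

The input is 28 dB above the -13 dBV threshold.
At 4:1 the overshoot is divided by 4, leaving 7 dB above threshold.
That puts the output at -6 dBV; make-up adds 1 dB, giving -5 dBV.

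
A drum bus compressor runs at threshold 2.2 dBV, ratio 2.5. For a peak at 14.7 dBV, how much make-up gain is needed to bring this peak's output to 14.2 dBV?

The peak compresses to 2.2 + 12.5/2.5 = 7.2 dBV.
To reach 14.2 dBV requires 14.2 − 7.2 = 7 dB of make-up.

7 dB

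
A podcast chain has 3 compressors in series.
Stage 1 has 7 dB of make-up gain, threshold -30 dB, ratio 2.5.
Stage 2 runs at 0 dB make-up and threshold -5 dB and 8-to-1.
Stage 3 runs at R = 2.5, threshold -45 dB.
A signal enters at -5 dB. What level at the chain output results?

Stage 1: 25 dB above -30 dB, reduced 2.5:1 to 10 dB above → -20 dB; +7 dB make-up → -13 dB.
Stage 2: below threshold (-13 ≤ -5); passes unchanged; output -13 dB.
Stage 3: overshoot 32 dB → 32/2.5 = 12.8 dB → -32.2 dB.

-32.2 dB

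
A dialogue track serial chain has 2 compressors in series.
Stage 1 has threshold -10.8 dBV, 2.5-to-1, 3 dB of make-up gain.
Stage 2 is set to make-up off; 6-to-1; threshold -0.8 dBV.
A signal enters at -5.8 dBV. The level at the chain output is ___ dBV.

Stage 1: 5 dB above -10.8 dBV, reduced 2.5:1 to 2 dB above → -8.8 dBV; +3 dB make-up → -5.8 dBV.
Stage 2: -5.8 dBV is at or below the -0.8 dBV threshold — no compression; output -5.8 dBV.

-5.8 dBV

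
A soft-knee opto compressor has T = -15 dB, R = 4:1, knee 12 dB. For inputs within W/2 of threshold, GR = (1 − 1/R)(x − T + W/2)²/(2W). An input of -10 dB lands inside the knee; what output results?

-13.78125 dB

x − T + W/2 = -10 − (-15) + 6 = 11.
GR = (1 − 1/4) × 11² / 24 = 0.75 × 121 / 24 = 3.78125 dB.
Output = -10 − 3.78125 = -13.78125 dB.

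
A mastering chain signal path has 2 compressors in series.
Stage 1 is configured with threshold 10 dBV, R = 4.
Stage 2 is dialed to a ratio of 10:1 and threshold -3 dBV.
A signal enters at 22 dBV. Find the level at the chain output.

Stage 1: overshoot 12 dB → 12/4 = 3 dB → 13 dBV.
Stage 2: 13 dBV is 16 dB over -3 dBV; at 10:1 that becomes 1.6 dB over, giving -1.4 dBV.

-1.4 dBV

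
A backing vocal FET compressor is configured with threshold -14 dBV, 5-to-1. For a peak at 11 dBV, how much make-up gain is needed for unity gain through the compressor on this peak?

20 dB

Overshoot 25 dB → 25/5 = 5 dB after compression, so the compressed level is -14 + 5 = -9 dBV.
Make-up = target − compressed = 11 − (-9) = 20 dB.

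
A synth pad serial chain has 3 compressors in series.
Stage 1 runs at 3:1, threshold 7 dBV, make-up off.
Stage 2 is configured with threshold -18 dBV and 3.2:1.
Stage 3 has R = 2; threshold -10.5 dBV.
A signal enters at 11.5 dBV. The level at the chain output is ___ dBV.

-10.109375 dBV

Stage 1: 4.5 dB above 7 dBV, reduced 3:1 to 1.5 dB above → 8.5 dBV.
Stage 2: overshoot 26.5 dB → 26.5/3.2 = 8.28125 dB → -9.71875 dBV.
Stage 3: -9.71875 dBV is 0.78125 dB over -10.5 dBV; at 2:1 that becomes 0.390625 dB over, giving -10.109375 dBV.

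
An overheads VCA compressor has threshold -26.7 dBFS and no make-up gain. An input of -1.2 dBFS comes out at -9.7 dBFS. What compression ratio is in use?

Input overshoot = -1.2 − (-26.7) = 25.5 dB; output overshoot = -9.7 − (-26.7) = 17 dB.
Ratio = 25.5 / 17 = 1.5.

1.5:1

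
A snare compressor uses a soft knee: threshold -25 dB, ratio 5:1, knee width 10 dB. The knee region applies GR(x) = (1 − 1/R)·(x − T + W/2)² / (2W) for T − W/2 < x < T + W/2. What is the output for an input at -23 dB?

-24.96 dB

x − T + W/2 = -23 − (-25) + 5 = 7.
GR = (1 − 1/5) × 7² / 20 = 0.8 × 49 / 20 = 1.96 dB.
Output = -23 − 1.96 = -24.96 dB.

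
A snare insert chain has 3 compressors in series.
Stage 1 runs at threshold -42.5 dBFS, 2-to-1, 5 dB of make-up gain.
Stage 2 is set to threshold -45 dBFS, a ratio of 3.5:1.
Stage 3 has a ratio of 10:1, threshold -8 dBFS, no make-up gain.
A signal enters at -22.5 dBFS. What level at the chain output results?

-40 dBFS

Stage 1: -22.5 dBFS is 20 dB over -42.5 dBFS; at 2:1 that becomes 10 dB over, giving -32.5 dBFS; +5 dB make-up → -27.5 dBFS.
Stage 2: 17.5 dB above -45 dBFS, reduced 3.5:1 to 5 dB above → -40 dBFS.
Stage 3: below threshold (-40 ≤ -8); passes unchanged; output -40 dBFS.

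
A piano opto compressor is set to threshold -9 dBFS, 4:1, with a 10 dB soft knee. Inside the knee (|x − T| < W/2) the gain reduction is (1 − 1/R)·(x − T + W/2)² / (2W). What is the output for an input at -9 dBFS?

x − T + W/2 = -9 − (-9) + 5 = 5.
GR = (1 − 1/4) × 5² / 20 = 0.75 × 25 / 20 = 0.9375 dB.
Output = -9 − 0.9375 = -9.9375 dBFS.

-9.9375 dBFS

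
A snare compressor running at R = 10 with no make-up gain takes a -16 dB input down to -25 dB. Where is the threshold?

-26 dB

Input is 10 dB above T (since output overshoot × R = input overshoot: (-25 − T)·10 = -16 − T gives T = -26 dB).
Check: -26 + (-16 − (-26))/10 = -26 + 1 = -25 dB. ✓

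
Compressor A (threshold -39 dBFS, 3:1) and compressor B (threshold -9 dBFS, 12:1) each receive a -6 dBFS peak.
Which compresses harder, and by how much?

A: overshoot 33 dB → output overshoot 11 dB → GR 22 dB.
B: overshoot 3 dB → output overshoot 0.25 dB → GR 2.75 dB.
Difference: 19.25 dB in favour of A.

A, by 19.25 dB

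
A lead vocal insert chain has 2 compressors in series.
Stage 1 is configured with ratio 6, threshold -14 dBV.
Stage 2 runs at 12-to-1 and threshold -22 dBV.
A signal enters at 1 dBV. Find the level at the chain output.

-21.125 dBV

Stage 1: overshoot 15 dB → 15/6 = 2.5 dB → -11.5 dBV.
Stage 2: 10.5 dB above -22 dBV, reduced 12:1 to 0.875 dB above → -21.125 dBV.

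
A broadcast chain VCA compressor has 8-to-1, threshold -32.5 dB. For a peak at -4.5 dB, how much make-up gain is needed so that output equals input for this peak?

The peak compresses to -32.5 + 28/8 = -29 dB.
To reach -4.5 dB requires -4.5 − (-29) = 24.5 dB of make-up.

24.5 dB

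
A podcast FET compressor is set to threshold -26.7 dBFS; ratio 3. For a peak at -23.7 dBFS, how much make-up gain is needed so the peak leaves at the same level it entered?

The peak compresses to -26.7 + 3/3 = -25.7 dBFS.
To reach -23.7 dBFS requires -23.7 − (-25.7) = 2 dB of make-up.

2 dB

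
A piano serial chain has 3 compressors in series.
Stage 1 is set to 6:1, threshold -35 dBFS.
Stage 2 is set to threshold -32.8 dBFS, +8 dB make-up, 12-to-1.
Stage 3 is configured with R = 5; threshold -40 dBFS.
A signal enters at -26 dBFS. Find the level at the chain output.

Stage 1: overshoot 9 dB → 9/6 = 1.5 dB → -33.5 dBFS.
Stage 2: -33.5 dBFS ≤ -32.8 dBFS, so stage 2 doesn't engage; make-up brings it to -25.5 dBFS.
Stage 3: -25.5 dBFS is 14.5 dB over -40 dBFS; at 5:1 that becomes 2.9 dB over, giving -37.1 dBFS.

-37.1 dBFS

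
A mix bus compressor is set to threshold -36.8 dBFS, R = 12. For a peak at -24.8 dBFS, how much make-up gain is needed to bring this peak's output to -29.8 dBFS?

The peak compresses to -36.8 + 12/12 = -35.8 dBFS.
To reach -29.8 dBFS requires -29.8 − (-35.8) = 6 dB of make-up.

6 dB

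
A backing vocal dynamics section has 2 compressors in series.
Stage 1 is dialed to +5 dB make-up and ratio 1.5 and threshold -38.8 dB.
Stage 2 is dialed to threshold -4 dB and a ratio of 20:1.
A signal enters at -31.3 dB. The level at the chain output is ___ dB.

Stage 1: 7.5 dB above -38.8 dB, reduced 1.5:1 to 5 dB above → -33.8 dB; +5 dB make-up → -28.8 dB.
Stage 2: -28.8 dB is at or below the -4 dB threshold — no compression; output -28.8 dB.

-28.8 dB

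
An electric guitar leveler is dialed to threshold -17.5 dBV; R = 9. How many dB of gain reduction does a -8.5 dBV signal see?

8 dB

Overshoot = -8.5 − (-17.5) = 9 dB.
At 9:1, output sits 9/9 = 1 dB above threshold.
GR = overshoot in − overshoot out = 9 − 1 = 8 dB.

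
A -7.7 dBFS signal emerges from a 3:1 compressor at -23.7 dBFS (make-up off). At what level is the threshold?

Input is 24 dB above T (since output overshoot × R = input overshoot: (-23.7 − T)·3 = -7.7 − T gives T = -31.7 dBFS).
Check: -31.7 + (-7.7 − (-31.7))/3 = -31.7 + 8 = -23.7 dBFS. ✓

-31.7 dBFS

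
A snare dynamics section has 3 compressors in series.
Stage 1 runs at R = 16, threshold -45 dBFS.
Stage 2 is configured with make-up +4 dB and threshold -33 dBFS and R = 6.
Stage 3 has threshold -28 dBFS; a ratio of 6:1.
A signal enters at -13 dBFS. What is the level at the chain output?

Stage 1: 32 dB above -45 dBFS, reduced 16:1 to 2 dB above → -43 dBFS.
Stage 2: -43 dBFS is at or below the -33 dBFS threshold — no compression; make-up brings it to -39 dBFS.
Stage 3: below threshold (-39 ≤ -28); passes unchanged; output -39 dBFS.

-39 dBFS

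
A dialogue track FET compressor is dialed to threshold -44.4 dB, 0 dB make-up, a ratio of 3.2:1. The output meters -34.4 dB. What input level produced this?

The compressed level sits -34.4 − (-44.4) = 10 dB over threshold.
Undo the ratio: input overshoot = 10 × 3.2 = 32 dB, giving input = -12.4 dB.

-12.4 dB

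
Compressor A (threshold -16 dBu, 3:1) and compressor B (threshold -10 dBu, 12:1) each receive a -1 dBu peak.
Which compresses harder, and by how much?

A: GR = 15 − 15/3 = 10 dB.
B: GR = 9 − 9/12 = 8.25 dB.
A reduces 1.75 dB more.

A, by 1.75 dB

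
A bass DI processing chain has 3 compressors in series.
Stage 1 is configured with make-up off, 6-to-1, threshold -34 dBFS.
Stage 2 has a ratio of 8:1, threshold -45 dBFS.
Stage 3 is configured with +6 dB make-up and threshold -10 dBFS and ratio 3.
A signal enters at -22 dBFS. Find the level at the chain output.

Stage 1: 12 dB above -34 dBFS, reduced 6:1 to 2 dB above → -32 dBFS.
Stage 2: 13 dB above -45 dBFS, reduced 8:1 to 1.625 dB above → -43.375 dBFS.
Stage 3: -43.375 dBFS ≤ -10 dBFS, so stage 3 doesn't engage; make-up brings it to -37.375 dBFS.

-37.375 dBFS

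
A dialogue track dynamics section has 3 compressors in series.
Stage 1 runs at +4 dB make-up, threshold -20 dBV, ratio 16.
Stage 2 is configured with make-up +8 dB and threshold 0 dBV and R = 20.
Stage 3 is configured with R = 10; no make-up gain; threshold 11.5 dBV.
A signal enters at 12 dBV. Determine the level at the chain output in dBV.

Stage 1: overshoot 32 dB → 32/16 = 2 dB → -18 dBV; +4 dB make-up → -14 dBV.
Stage 2: -14 dBV ≤ 0 dBV, so stage 2 doesn't engage; make-up brings it to -6 dBV.
Stage 3: -6 dBV ≤ 11.5 dBV, so stage 3 doesn't engage; output -6 dBV.

-6 dBV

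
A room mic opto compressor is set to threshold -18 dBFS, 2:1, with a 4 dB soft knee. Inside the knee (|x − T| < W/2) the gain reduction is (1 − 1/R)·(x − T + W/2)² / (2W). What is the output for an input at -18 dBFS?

x − T + W/2 = -18 − (-18) + 2 = 2.
GR = (1 − 1/2) × 2² / 8 = 0.5 × 4 / 8 = 0.25 dB.
Output = -18 − 0.25 = -18.25 dBFS.

-18.25 dBFS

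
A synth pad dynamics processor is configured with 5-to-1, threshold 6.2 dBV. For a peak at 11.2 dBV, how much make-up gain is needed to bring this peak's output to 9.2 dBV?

The peak compresses to 6.2 + 5/5 = 7.2 dBV.
To reach 9.2 dBV requires 9.2 − 7.2 = 2 dB of make-up.

2 dB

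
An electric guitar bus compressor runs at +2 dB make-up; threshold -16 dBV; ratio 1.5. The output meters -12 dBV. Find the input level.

-13 dBV

Before make-up, the level was -12 − 2 = -14 dBV.
The compressed level sits -14 − (-16) = 2 dB over threshold.
Input overshoot = R × output overshoot = 3 dB → input = -16 + 3 = -13 dBV.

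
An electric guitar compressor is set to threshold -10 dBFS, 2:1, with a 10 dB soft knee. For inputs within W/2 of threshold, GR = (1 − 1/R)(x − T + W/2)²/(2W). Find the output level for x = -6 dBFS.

x − T + W/2 = -6 − (-10) + 5 = 9.
GR = (1 − 1/2) × 9² / 20 = 0.5 × 81 / 20 = 2.025 dB.
Output = -6 − 2.025 = -8.025 dBFS.

-8.025 dBFS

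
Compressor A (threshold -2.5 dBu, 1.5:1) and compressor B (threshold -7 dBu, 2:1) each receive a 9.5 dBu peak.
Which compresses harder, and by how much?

A: GR = 12 − 12/1.5 = 4 dB.
B: GR = 16.5 − 16.5/2 = 8.25 dB.
B reduces 4.25 dB more.

B, by 4.25 dB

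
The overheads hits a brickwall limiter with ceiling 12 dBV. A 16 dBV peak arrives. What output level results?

At ∞:1, everything above 12 dBV is held at the ceiling.

12 dBV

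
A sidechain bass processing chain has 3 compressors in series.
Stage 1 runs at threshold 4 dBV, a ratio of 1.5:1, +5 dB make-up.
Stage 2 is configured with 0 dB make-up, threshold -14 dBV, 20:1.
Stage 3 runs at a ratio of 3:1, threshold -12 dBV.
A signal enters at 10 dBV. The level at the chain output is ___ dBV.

-12.65 dBV

Stage 1: 10 dBV is 6 dB over 4 dBV; at 1.5:1 that becomes 4 dB over, giving 8 dBV; +5 dB make-up → 13 dBV.
Stage 2: overshoot 27 dB → 27/20 = 1.35 dB → -12.65 dBV.
Stage 3: below threshold (-12.65 ≤ -12); passes unchanged; output -12.65 dBV.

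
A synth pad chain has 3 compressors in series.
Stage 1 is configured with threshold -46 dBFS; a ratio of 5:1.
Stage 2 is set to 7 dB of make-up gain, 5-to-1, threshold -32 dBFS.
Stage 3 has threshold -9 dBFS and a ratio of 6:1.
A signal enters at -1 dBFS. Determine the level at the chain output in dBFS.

-30 dBFS

Stage 1: 45 dB above -46 dBFS, reduced 5:1 to 9 dB above → -37 dBFS.
Stage 2: -37 dBFS ≤ -32 dBFS, so stage 2 doesn't engage; make-up brings it to -30 dBFS.
Stage 3: below threshold (-30 ≤ -9); passes unchanged; output -30 dBFS.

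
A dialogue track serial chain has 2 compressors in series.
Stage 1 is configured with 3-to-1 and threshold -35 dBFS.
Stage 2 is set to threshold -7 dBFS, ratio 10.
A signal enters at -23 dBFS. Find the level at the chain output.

Stage 1: 12 dB above -35 dBFS, reduced 3:1 to 4 dB above → -31 dBFS.
Stage 2: below threshold (-31 ≤ -7); passes unchanged; output -31 dBFS.

-31 dBFS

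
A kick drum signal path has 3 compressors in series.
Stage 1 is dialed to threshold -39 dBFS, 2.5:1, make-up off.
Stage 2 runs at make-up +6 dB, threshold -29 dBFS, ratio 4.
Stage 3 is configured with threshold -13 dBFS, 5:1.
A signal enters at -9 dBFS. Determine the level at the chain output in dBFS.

-22.5 dBFS

Stage 1: overshoot 30 dB → 30/2.5 = 12 dB → -27 dBFS.
Stage 2: 2 dB above -29 dBFS, reduced 4:1 to 0.5 dB above → -28.5 dBFS; +6 dB make-up → -22.5 dBFS.
Stage 3: below threshold (-22.5 ≤ -13); passes unchanged; output -22.5 dBFS.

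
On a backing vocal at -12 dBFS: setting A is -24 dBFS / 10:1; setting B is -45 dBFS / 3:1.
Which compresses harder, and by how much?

B, by 11.2 dB

A: GR = 12 − 12/10 = 10.8 dB.
B: GR = 33 − 33/3 = 22 dB.
B applies 11.2 dB more gain reduction.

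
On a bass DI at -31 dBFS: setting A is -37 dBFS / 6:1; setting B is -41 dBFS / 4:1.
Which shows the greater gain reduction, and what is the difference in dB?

A: 6 dB over, compressed to 1 dB over, so 5 dB of GR.
B: 10 dB over, compressed to 2.5 dB over, so 7.5 dB of GR.
B applies 2.5 dB more gain reduction.

B, by 2.5 dB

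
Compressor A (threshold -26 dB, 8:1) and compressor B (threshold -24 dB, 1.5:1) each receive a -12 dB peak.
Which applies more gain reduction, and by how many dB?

A: overshoot 14 dB → output overshoot 1.75 dB → GR 12.25 dB.
B: overshoot 12 dB → output overshoot 8 dB → GR 4 dB.
A applies 8.25 dB more gain reduction.

A, by 8.25 dB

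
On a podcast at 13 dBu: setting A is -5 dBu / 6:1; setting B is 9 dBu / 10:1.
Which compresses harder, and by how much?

A: GR = 18 − 18/6 = 15 dB.
B: GR = 4 − 4/10 = 3.6 dB.
A reduces 11.4 dB more.

A, by 11.4 dB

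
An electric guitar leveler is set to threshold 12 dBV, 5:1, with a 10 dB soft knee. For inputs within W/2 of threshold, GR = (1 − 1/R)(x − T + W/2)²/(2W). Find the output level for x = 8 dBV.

x − T + W/2 = 8 − 12 + 5 = 1.
GR = (1 − 1/5) × 1² / 20 = 0.8 × 1 / 20 = 0.04 dB.
Output = 8 − 0.04 = 7.96 dBV.

7.96 dBV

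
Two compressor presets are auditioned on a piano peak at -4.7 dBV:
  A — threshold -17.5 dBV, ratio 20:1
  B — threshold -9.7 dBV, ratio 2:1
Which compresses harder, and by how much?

A, by 9.66 dB

A: overshoot 12.8 dB → output overshoot 0.64 dB → GR 12.16 dB.
B: overshoot 5 dB → output overshoot 2.5 dB → GR 2.5 dB.
Difference: 9.66 dB in favour of A.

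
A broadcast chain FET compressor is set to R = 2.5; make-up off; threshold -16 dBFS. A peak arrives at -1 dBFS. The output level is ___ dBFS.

-10 dBFS

-1 dBFS sits 15 dB over threshold.
The 15 dB excess becomes 6 dB after 2.5:1 reduction.
So the level is -16 + 6 = -10 dBFS.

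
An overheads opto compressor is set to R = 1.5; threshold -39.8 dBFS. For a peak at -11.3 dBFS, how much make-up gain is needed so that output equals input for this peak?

9.5 dB

The peak compresses to -39.8 + 28.5/1.5 = -20.8 dBFS.
To reach -11.3 dBFS requires -11.3 − (-20.8) = 9.5 dB of make-up.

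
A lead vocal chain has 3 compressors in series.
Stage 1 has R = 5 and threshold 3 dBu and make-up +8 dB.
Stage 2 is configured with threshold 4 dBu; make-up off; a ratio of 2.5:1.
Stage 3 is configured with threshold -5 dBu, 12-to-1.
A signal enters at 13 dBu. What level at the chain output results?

-3.95 dBu

Stage 1: overshoot 10 dB → 10/5 = 2 dB → 5 dBu; +8 dB make-up → 13 dBu.
Stage 2: overshoot 9 dB → 9/2.5 = 3.6 dB → 7.6 dBu.
Stage 3: overshoot 12.6 dB → 12.6/12 = 1.05 dB → -3.95 dBu.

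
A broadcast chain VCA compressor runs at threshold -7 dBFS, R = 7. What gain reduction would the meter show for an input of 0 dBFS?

6 dB

Overshoot = 0 − (-7) = 7 dB.
After 7:1 compression the overshoot becomes 7/7 = 1 dB.
So the signal is attenuated by 7 − 1 = 6 dB.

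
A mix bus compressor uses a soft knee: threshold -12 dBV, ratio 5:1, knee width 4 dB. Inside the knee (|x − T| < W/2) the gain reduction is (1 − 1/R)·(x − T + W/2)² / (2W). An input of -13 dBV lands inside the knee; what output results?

x − T + W/2 = -13 − (-12) + 2 = 1.
GR = (1 − 1/5) × 1² / 8 = 0.8 × 1 / 8 = 0.1 dB.
Output = -13 − 0.1 = -13.1 dBV.

-13.1 dBV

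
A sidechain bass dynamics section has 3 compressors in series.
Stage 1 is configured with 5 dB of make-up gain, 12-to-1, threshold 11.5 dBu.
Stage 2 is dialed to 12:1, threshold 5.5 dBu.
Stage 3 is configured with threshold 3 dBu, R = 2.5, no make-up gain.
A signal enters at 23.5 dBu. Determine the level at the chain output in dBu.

Stage 1: 12 dB above 11.5 dBu, reduced 12:1 to 1 dB above → 12.5 dBu; +5 dB make-up → 17.5 dBu.
Stage 2: 12 dB above 5.5 dBu, reduced 12:1 to 1 dB above → 6.5 dBu.
Stage 3: 3.5 dB above 3 dBu, reduced 2.5:1 to 1.4 dB above → 4.4 dBu.

4.4 dBu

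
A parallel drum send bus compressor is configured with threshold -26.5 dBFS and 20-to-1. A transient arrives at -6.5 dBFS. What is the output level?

The input is 20 dB above the -26.5 dBFS threshold.
At 20:1 the overshoot is divided by 20, leaving 1 dB above threshold.
That puts the output at -25.5 dBFS.

-25.5 dBFS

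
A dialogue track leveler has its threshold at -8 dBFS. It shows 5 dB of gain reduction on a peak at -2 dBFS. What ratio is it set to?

6:1

Input overshoot = -2 − (-8) = 6 dB.
Output overshoot = 6 − 5 = 1 dB.
Ratio = input overshoot / output overshoot = 6 / 1 = 6.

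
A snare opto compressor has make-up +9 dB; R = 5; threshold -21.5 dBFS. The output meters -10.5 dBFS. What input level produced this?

-11.5 dBFS

Before make-up, the level was -10.5 − 9 = -19.5 dBFS.
Post-compression overshoot = -19.5 − (-21.5) = 2 dB.
Input overshoot = R × output overshoot = 10 dB → input = -21.5 + 10 = -11.5 dBFS.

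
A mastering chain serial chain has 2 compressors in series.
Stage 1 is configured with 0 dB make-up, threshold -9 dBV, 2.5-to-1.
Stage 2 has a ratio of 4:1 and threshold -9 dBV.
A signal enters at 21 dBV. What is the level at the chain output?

Stage 1: 30 dB above -9 dBV, reduced 2.5:1 to 12 dB above → 3 dBV.
Stage 2: 12 dB above -9 dBV, reduced 4:1 to 3 dB above → -6 dBV.

-6 dBV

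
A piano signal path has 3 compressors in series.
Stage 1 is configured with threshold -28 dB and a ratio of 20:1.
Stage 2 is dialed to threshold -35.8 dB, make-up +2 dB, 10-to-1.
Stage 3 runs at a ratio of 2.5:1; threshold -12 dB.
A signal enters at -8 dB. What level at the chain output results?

-32.92 dB

Stage 1: overshoot 20 dB → 20/20 = 1 dB → -27 dB.
Stage 2: overshoot 8.8 dB → 8.8/10 = 0.88 dB → -34.92 dB; +2 dB make-up → -32.92 dB.
Stage 3: -32.92 dB is at or below the -12 dB threshold — no compression; output -32.92 dB.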